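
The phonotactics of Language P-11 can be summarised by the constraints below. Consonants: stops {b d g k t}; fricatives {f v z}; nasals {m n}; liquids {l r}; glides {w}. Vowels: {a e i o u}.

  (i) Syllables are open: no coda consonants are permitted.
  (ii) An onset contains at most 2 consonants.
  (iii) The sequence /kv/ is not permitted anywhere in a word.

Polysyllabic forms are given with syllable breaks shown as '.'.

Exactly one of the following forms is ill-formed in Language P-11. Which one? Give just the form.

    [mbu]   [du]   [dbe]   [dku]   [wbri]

[wbri]

[mbu] — σ1 onset /mb/ (2C), coda /∅/ ok → well-formed
[du] — σ1 onset /d/, coda /∅/ ok → well-formed
[dbe] — σ1 onset /db/ (2C), coda /∅/ ok → well-formed
[dku] — σ1 onset /dk/ (2C), coda /∅/ ok → well-formed
[wbri] — violates constraint (ii): syllable 1 onset /wbr/ has 3 consonants (> 2) → ill-formed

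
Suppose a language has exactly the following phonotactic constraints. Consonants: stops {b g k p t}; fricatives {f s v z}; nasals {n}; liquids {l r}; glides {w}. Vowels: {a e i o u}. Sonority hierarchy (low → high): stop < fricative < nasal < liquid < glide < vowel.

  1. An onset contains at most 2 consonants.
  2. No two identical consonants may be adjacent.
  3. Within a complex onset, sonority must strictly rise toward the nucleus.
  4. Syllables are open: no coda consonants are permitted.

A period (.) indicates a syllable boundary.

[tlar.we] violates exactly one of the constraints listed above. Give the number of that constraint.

4

[tlar.we]: syllable 1 coda /r/ has 1 consonant (> 0).
This is a violation of constraint 4: "Syllables are open: no coda consonants are permitted."
The remaining constraints (1, 2, 3) are satisfied.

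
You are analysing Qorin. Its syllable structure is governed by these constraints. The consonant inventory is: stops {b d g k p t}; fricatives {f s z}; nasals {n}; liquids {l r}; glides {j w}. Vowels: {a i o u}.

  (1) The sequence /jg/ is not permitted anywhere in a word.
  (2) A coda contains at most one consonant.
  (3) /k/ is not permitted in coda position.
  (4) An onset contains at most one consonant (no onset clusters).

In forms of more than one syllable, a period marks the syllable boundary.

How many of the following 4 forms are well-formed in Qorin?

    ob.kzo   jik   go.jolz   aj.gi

0

ob.kzo — violates constraint 4: syllable 2 onset /kz/ has 2 consonants (> 1) → ill-formed
jik — violates constraint 3: syllable 1 coda contains /k/ → ill-formed
go.jolz — violates constraint 2: syllable 2 coda /lz/ has 2 consonants (> 1) → ill-formed
aj.gi — violates constraint 1: contains banned sequence /jg/ → ill-formed
No form is well-formed → 0.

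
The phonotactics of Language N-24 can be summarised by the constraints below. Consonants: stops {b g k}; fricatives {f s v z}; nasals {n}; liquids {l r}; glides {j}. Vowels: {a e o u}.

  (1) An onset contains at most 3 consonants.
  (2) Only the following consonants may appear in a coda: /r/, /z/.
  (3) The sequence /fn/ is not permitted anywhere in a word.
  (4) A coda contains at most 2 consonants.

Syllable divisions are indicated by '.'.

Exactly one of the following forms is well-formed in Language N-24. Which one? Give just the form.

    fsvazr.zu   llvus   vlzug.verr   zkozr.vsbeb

fsvazr.zu — σ1 onset /fsv/ (3C), coda /zr/ (2C) ok; σ2 onset /z/, coda /∅/ ok → well-formed
llvus — violates constraint 2: syllable 1 coda contains /s/, which is not a licensed coda consonant → ill-formed
vlzug.verr — violates constraint 2: syllable 1 coda contains /g/, which is not a licensed coda consonant → ill-formed
zkozr.vsbeb — violates constraint 2: syllable 2 coda contains /b/, which is not a licensed coda consonant → ill-formed

fsvazr.zu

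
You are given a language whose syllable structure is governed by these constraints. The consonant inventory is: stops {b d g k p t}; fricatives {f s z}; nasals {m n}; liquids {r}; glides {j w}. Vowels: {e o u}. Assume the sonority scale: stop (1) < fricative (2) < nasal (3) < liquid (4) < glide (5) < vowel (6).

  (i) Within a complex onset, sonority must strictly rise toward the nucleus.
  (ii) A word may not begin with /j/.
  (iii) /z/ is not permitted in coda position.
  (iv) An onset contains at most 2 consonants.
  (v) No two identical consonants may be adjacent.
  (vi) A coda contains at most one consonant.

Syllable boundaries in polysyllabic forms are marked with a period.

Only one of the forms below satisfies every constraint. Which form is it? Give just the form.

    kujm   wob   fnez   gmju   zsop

wob

kujm — violates constraint (vi): syllable 1 coda /jm/ has 2 consonants (> 1) → illicit
wob — σ1 onset /w/, coda /b/ ok → licit
fnez — violates constraint (iii): syllable 1 coda contains /z/ → illicit
gmju — violates constraint (iv): syllable 1 onset /gmj/ has 3 consonants (> 2) → illicit
zsop — violates constraint (i): syllable 1 onset /zs/: /z/ (fricative, 2) → /s/ (fricative, 2) does not rise → illicit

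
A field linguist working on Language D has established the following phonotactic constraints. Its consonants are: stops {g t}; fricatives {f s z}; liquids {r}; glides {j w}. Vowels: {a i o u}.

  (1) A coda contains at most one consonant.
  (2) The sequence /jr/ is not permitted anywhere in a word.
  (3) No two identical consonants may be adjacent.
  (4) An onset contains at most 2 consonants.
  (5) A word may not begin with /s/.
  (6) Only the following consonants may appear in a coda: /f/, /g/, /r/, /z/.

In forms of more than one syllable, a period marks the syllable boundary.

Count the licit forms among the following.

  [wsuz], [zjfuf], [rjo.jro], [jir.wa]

2

[wsuz] — σ1 onset /ws/ (2C), coda /z/ ok → licit
[zjfuf] — violates constraint 4: syllable 1 onset /zjf/ has 3 consonants (> 2) → illicit
[rjo.jro] — violates constraint 2: contains banned sequence /jr/ → illicit
[jir.wa] — σ1 onset /j/, coda /r/ ok; σ2 onset /w/, coda /∅/ ok → licit
Licit: [wsuz], [jir.wa] → 2.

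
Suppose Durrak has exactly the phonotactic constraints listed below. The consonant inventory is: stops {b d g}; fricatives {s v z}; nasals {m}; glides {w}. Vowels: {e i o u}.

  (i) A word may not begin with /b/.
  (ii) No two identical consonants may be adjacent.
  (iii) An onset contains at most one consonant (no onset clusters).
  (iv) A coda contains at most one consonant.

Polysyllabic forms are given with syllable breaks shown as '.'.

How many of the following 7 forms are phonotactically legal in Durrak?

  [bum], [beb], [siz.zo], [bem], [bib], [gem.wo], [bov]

1

[bum] — violates constraint (i): word begins with /b/ → phonotactically illegal
[beb] — violates constraint (i): word begins with /b/ → phonotactically illegal
[siz.zo] — violates constraint (ii): adjacent identical consonants /zz/ → phonotactically illegal
[bem] — violates constraint (i): word begins with /b/ → phonotactically illegal
[bib] — violates constraint (i): word begins with /b/ → phonotactically illegal
[gem.wo] — σ1 onset /g/, coda /m/ ok; σ2 onset /w/, coda /∅/ ok → phonotactically legal
[bov] — violates constraint (i): word begins with /b/ → phonotactically illegal
Phonotactically legal: [gem.wo] → 1.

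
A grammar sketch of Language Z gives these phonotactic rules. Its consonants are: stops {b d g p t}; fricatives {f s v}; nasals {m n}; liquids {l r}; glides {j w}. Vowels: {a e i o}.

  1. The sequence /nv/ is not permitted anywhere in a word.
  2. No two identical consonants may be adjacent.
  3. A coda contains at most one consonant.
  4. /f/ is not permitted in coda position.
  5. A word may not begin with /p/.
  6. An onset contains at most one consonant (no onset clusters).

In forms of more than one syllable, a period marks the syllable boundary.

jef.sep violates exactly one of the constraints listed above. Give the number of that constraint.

jef.sep: syllable 1 coda contains /f/.
This is a violation of constraint 4: "/f/ is not permitted in coda position."
The remaining constraints (1, 2, 3, 5, 6) are satisfied.

4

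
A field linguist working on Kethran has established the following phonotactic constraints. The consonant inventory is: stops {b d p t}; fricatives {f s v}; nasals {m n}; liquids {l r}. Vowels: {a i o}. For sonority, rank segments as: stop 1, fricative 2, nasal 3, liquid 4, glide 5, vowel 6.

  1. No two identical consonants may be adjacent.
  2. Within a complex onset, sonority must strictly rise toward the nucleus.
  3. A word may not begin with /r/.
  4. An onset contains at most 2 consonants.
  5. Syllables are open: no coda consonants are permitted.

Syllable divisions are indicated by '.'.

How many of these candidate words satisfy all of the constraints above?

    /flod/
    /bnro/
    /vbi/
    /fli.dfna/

0

/flod/ — violates constraint 5: syllable 1 coda /d/ has 1 consonant (> 0) → phonotactically illegal
/bnro/ — violates constraint 4: syllable 1 onset /bnr/ has 3 consonants (> 2) → phonotactically illegal
/vbi/ — violates constraint 2: syllable 1 onset /vb/: /v/ (fricative, 2) → /b/ (stop, 1) does not rise → phonotactically illegal
/fli.dfna/ — violates constraint 4: syllable 2 onset /dfn/ has 3 consonants (> 2) → phonotactically illegal
No form is phonotactically legal → 0.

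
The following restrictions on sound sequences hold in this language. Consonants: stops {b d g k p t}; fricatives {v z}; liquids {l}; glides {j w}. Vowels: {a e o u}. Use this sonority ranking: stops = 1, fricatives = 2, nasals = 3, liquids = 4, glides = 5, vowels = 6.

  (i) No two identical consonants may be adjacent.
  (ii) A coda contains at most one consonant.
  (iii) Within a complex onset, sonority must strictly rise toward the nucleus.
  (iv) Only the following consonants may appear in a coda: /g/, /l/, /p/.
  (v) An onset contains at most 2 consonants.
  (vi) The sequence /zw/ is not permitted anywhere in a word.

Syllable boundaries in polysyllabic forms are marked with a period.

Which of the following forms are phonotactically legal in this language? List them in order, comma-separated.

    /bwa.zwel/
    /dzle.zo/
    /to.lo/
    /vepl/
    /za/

/to.lo/, /za/

/bwa.zwel/ — violates constraint (vi): contains banned sequence /zw/ → phonotactically illegal
/dzle.zo/ — violates constraint (v): syllable 1 onset /dzl/ has 3 consonants (> 2) → phonotactically illegal
/to.lo/ — σ1 onset /t/, coda /∅/ ok; σ2 onset /l/, coda /∅/ ok → phonotactically legal
/vepl/ — violates constraint (ii): syllable 1 coda /pl/ has 2 consonants (> 1) → phonotactically illegal
/za/ — σ1 onset /z/, coda /∅/ ok → phonotactically legal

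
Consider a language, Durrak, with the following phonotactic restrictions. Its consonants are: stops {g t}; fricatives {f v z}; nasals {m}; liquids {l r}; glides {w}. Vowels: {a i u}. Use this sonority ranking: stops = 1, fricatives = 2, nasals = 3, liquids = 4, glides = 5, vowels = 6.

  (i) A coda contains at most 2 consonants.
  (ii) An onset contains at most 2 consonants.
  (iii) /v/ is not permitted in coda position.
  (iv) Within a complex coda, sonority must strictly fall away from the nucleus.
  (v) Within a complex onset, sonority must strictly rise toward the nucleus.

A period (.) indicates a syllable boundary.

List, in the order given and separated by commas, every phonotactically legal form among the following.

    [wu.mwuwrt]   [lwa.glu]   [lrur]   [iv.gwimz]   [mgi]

[lwa.glu]

[wu.mwuwrt] — violates constraint (i): syllable 2 coda /wrt/ has 3 consonants (> 2) → phonotactically illegal
[lwa.glu] — σ1 onset /lw/ (4→5 rises), coda /∅/ ok; σ2 onset /gl/ (1→4 rises), coda /∅/ ok → phonotactically legal
[lrur] — violates constraint (v): syllable 1 onset /lr/: /l/ (liquid, 4) → /r/ (liquid, 4) does not rise → phonotactically illegal
[iv.gwimz] — violates constraint (iii): syllable 1 coda contains /v/ → phonotactically illegal
[mgi] — violates constraint (v): syllable 1 onset /mg/: /m/ (nasal, 3) → /g/ (stop, 1) does not rise → phonotactically illegal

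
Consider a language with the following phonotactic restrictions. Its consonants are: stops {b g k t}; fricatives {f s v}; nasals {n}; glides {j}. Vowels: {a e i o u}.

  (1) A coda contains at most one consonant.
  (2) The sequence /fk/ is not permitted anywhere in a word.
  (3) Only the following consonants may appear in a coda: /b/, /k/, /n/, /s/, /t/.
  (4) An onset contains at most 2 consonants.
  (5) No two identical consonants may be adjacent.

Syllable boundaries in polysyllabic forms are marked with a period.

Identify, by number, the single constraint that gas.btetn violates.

gas.btetn: syllable 2 coda /tn/ has 2 consonants (> 1).
This is a violation of constraint 1: "A coda contains at most one consonant."
The remaining constraints (2, 3, 4, 5) are satisfied.

1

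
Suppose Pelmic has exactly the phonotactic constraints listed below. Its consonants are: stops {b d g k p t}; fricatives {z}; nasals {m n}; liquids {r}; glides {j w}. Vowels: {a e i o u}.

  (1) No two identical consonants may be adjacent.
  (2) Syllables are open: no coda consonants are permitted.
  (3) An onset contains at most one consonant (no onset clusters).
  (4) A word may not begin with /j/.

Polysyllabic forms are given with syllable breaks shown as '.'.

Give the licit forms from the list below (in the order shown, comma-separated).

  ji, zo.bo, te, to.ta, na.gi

ji — violates constraint 4: word begins with /j/ → illicit
zo.bo — σ1 onset /z/, coda /∅/ ok; σ2 onset /b/, coda /∅/ ok → licit
te — σ1 onset /t/, coda /∅/ ok → licit
to.ta — σ1 onset /t/, coda /∅/ ok; σ2 onset /t/, coda /∅/ ok → licit
na.gi — σ1 onset /n/, coda /∅/ ok; σ2 onset /g/, coda /∅/ ok → licit

zo.bo, te, to.ta, na.gi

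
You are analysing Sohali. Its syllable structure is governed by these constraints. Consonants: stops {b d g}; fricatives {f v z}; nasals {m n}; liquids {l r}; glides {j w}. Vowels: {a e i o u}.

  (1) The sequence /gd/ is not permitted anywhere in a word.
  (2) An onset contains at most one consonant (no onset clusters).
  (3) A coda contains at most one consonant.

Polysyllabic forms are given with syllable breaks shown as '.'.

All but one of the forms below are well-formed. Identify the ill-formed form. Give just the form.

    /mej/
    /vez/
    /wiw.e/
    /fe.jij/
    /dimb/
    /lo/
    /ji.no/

/mej/ — σ1 onset /m/, coda /j/ ok → well-formed
/vez/ — σ1 onset /v/, coda /z/ ok → well-formed
/wiw.e/ — σ1 onset /w/, coda /w/ ok; σ2 onset /∅/, coda /∅/ ok → well-formed
/fe.jij/ — σ1 onset /f/, coda /∅/ ok; σ2 onset /j/, coda /j/ ok → well-formed
/dimb/ — violates constraint 3: syllable 1 coda /mb/ has 2 consonants (> 1) → ill-formed
/lo/ — σ1 onset /l/, coda /∅/ ok → well-formed
/ji.no/ — σ1 onset /j/, coda /∅/ ok; σ2 onset /n/, coda /∅/ ok → well-formed

/dimb/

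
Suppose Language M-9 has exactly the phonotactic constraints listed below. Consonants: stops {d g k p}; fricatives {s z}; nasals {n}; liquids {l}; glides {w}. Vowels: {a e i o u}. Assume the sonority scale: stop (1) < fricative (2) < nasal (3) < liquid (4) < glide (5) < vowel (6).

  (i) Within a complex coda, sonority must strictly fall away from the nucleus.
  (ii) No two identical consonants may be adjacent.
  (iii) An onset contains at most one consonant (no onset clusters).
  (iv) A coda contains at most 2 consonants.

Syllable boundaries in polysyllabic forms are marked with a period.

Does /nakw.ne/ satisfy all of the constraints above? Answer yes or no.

/nakw.ne/ — violates constraint (i): syllable 1 coda /kw/: /k/ (stop, 1) → /w/ (glide, 5) does not fall → phonotactically illegal

no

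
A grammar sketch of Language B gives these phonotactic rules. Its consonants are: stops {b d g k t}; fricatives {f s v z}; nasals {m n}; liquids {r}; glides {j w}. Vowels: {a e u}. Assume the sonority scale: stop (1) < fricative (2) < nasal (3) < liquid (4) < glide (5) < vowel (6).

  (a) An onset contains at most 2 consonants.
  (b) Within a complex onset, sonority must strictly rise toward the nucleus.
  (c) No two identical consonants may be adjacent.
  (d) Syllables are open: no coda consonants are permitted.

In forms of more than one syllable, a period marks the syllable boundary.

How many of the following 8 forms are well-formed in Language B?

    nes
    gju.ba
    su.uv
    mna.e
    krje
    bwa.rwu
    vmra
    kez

2

nes — violates constraint (d): syllable 1 coda /s/ has 1 consonant (> 0) → ill-formed
gju.ba — σ1 onset /gj/ (1→5 rises), coda /∅/ ok; σ2 onset /b/, coda /∅/ ok → well-formed
su.uv — violates constraint (d): syllable 2 coda /v/ has 1 consonant (> 0) → ill-formed
mna.e — violates constraint (b): syllable 1 onset /mn/: /m/ (nasal, 3) → /n/ (nasal, 3) does not rise → ill-formed
krje — violates constraint (a): syllable 1 onset /krj/ has 3 consonants (> 2) → ill-formed
bwa.rwu — σ1 onset /bw/ (1→5 rises), coda /∅/ ok; σ2 onset /rw/ (4→5 rises), coda /∅/ ok → well-formed
vmra — violates constraint (a): syllable 1 onset /vmr/ has 3 consonants (> 2) → ill-formed
kez — violates constraint (d): syllable 1 coda /z/ has 1 consonant (> 0) → ill-formed
Well-formed: gju.ba, bwa.rwu → 2.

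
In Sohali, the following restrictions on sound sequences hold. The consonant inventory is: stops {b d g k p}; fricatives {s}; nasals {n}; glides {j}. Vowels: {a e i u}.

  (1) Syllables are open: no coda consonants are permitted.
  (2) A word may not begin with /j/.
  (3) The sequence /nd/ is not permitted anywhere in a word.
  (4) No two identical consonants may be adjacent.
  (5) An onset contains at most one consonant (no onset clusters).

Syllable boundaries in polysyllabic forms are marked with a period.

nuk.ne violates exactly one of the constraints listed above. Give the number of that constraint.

1

nuk.ne: syllable 1 coda /k/ has 1 consonant (> 0).
This is a violation of constraint 1: "Syllables are open: no coda consonants are permitted."
The remaining constraints (2, 3, 4, 5) are satisfied.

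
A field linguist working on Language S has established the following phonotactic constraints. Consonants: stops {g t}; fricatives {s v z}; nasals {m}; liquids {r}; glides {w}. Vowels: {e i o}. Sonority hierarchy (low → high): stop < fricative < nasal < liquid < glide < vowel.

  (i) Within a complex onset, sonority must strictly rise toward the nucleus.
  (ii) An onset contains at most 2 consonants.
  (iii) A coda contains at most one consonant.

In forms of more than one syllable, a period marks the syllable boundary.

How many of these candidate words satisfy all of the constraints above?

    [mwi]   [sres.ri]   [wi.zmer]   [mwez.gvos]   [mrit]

5

[mwi] — σ1 onset /mw/ (3→5 rises), coda /∅/ ok → well-formed
[sres.ri] — σ1 onset /sr/ (2→4 rises), coda /s/ ok; σ2 onset /r/, coda /∅/ ok → well-formed
[wi.zmer] — σ1 onset /w/, coda /∅/ ok; σ2 onset /zm/ (2→3 rises), coda /r/ ok → well-formed
[mwez.gvos] — σ1 onset /mw/ (3→5 rises), coda /z/ ok; σ2 onset /gv/ (1→2 rises), coda /s/ ok → well-formed
[mrit] — σ1 onset /mr/ (3→4 rises), coda /t/ ok → well-formed
Well-formed: [mwi], [sres.ri], [wi.zmer], [mwez.gvos], [mrit] → 5.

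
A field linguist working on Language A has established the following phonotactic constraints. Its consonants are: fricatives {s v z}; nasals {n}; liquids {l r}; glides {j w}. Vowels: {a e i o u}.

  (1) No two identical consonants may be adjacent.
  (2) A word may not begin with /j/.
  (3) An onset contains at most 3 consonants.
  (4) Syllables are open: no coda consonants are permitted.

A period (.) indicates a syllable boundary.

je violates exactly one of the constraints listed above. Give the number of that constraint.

2

je: word begins with /j/.
This is a violation of constraint 2: "A word may not begin with /j/."
The remaining constraints (1, 3, 4) are satisfied.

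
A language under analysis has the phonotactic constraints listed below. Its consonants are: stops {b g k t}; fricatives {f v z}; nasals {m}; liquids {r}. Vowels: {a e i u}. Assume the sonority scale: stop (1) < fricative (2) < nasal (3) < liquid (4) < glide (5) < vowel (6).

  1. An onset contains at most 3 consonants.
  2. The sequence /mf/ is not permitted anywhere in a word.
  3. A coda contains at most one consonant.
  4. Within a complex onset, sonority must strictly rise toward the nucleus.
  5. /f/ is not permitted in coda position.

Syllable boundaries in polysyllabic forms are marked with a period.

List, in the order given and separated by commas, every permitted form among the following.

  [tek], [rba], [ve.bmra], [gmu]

[tek] — σ1 onset /t/, coda /k/ ok → permitted
[rba] — violates constraint 4: syllable 1 onset /rb/: /r/ (liquid, 4) → /b/ (stop, 1) does not rise → not permitted
[ve.bmra] — σ1 onset /v/, coda /∅/ ok; σ2 onset /bmr/ (1→3→4 rises), coda /∅/ ok → permitted
[gmu] — σ1 onset /gm/ (1→3 rises), coda /∅/ ok → permitted

[tek], [ve.bmra], [gmu]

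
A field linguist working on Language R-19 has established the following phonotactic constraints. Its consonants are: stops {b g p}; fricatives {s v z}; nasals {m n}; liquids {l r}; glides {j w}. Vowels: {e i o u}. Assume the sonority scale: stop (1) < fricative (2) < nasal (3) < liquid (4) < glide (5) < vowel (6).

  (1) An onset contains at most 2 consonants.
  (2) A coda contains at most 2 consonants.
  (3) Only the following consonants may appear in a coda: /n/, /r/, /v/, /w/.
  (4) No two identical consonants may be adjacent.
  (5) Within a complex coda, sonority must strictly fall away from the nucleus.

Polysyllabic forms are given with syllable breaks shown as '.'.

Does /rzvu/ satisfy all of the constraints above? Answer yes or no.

/rzvu/ — violates constraint 1: syllable 1 onset /rzv/ has 3 consonants (> 2) → illicit

no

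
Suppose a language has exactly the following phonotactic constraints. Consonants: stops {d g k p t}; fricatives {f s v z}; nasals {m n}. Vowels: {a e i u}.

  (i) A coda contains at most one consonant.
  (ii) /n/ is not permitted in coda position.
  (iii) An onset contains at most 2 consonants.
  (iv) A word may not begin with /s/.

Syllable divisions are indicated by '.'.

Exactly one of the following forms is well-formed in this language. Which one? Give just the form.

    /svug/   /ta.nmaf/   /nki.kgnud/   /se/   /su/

/ta.nmaf/

/svug/ — violates constraint (iv): word begins with /s/ → ill-formed
/ta.nmaf/ — σ1 onset /t/, coda /∅/ ok; σ2 onset /nm/ (2C), coda /f/ ok → well-formed
/nki.kgnud/ — violates constraint (iii): syllable 2 onset /kgn/ has 3 consonants (> 2) → ill-formed
/se/ — violates constraint (iv): word begins with /s/ → ill-formed
/su/ — violates constraint (iv): word begins with /s/ → ill-formed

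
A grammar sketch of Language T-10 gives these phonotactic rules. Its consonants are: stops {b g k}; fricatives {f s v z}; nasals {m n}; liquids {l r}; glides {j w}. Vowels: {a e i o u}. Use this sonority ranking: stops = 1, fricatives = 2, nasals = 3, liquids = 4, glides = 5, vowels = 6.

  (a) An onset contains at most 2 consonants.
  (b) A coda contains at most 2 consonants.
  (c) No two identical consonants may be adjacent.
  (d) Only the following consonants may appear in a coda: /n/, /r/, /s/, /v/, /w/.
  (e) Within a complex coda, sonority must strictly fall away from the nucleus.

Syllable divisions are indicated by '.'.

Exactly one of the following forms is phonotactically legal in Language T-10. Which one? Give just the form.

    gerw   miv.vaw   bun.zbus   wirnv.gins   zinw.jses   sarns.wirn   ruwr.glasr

gerw — violates constraint (e): syllable 1 coda /rw/: /r/ (liquid, 4) → /w/ (glide, 5) does not fall → phonotactically illegal
miv.vaw — violates constraint (c): adjacent identical consonants /vv/ → phonotactically illegal
bun.zbus — σ1 onset /b/, coda /n/ ok; σ2 onset /zb/ (2C), coda /s/ ok → phonotactically legal
wirnv.gins — violates constraint (b): syllable 1 coda /rnv/ has 3 consonants (> 2) → phonotactically illegal
zinw.jses — violates constraint (e): syllable 1 coda /nw/: /n/ (nasal, 3) → /w/ (glide, 5) does not fall → phonotactically illegal
sarns.wirn — violates constraint (b): syllable 1 coda /rns/ has 3 consonants (> 2) → phonotactically illegal
ruwr.glasr — violates constraint (e): syllable 2 coda /sr/: /s/ (fricative, 2) → /r/ (liquid, 4) does not fall → phonotactically illegal

bun.zbus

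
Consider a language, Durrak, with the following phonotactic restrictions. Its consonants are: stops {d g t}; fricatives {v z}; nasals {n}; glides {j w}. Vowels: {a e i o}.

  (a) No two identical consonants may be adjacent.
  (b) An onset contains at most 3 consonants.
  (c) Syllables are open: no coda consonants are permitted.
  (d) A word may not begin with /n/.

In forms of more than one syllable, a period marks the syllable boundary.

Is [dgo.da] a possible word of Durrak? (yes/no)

yes

[dgo.da] — σ1 onset /dg/ (2C), coda /∅/ ok; σ2 onset /d/, coda /∅/ ok → permitted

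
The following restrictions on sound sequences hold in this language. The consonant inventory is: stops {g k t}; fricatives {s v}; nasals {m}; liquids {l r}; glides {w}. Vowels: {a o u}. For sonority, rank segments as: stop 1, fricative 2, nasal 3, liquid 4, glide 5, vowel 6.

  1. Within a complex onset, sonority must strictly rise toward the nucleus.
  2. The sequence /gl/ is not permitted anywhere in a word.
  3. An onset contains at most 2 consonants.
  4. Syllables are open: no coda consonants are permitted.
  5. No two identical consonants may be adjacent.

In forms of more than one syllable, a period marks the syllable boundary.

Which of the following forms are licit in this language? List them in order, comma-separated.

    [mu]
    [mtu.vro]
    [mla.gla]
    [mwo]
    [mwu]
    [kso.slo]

[mu], [mwo], [mwu], [kso.slo]

[mu] — σ1 onset /m/, coda /∅/ ok → licit
[mtu.vro] — violates constraint 1: syllable 1 onset /mt/: /m/ (nasal, 3) → /t/ (stop, 1) does not rise → illicit
[mla.gla] — violates constraint 2: contains banned sequence /gl/ → illicit
[mwo] — σ1 onset /mw/ (3→5 rises), coda /∅/ ok → licit
[mwu] — σ1 onset /mw/ (3→5 rises), coda /∅/ ok → licit
[kso.slo] — σ1 onset /ks/ (1→2 rises), coda /∅/ ok; σ2 onset /sl/ (2→4 rises), coda /∅/ ok → licit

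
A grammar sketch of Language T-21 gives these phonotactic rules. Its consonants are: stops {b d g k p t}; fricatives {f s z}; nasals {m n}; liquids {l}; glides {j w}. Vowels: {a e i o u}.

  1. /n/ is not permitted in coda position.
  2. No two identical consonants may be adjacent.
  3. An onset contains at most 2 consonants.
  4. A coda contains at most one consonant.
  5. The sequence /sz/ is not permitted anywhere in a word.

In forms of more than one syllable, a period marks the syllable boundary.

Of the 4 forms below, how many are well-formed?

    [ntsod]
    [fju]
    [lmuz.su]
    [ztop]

[ntsod] — violates constraint 3: syllable 1 onset /nts/ has 3 consonants (> 2) → ill-formed
[fju] — σ1 onset /fj/ (2C), coda /∅/ ok → well-formed
[lmuz.su] — σ1 onset /lm/ (2C), coda /z/ ok; σ2 onset /s/, coda /∅/ ok → well-formed
[ztop] — σ1 onset /zt/ (2C), coda /p/ ok → well-formed
Well-formed: [fju], [lmuz.su], [ztop] → 3.

3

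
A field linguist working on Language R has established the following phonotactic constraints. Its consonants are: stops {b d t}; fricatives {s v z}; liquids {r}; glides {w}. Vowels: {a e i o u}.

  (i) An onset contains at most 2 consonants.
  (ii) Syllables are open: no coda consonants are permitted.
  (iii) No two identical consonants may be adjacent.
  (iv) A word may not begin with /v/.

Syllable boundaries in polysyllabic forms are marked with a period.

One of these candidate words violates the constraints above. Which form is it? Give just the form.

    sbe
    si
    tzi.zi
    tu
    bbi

bbi

sbe — σ1 onset /sb/ (2C), coda /∅/ ok → permitted
si — σ1 onset /s/, coda /∅/ ok → permitted
tzi.zi — σ1 onset /tz/ (2C), coda /∅/ ok; σ2 onset /z/, coda /∅/ ok → permitted
tu — σ1 onset /t/, coda /∅/ ok → permitted
bbi — violates constraint (iii): adjacent identical consonants /bb/ → not permitted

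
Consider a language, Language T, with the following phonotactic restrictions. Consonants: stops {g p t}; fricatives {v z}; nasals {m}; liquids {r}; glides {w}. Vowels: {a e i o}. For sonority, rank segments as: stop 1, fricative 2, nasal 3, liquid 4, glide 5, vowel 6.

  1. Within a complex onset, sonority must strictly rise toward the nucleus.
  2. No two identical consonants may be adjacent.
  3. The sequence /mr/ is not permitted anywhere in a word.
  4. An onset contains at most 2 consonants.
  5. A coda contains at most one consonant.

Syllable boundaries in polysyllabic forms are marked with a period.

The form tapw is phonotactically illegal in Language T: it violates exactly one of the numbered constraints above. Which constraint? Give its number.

tapw: syllable 1 coda /pw/ has 2 consonants (> 1).
This is a violation of constraint 5: "A coda contains at most one consonant."
The remaining constraints (1, 2, 3, 4) are satisfied.

5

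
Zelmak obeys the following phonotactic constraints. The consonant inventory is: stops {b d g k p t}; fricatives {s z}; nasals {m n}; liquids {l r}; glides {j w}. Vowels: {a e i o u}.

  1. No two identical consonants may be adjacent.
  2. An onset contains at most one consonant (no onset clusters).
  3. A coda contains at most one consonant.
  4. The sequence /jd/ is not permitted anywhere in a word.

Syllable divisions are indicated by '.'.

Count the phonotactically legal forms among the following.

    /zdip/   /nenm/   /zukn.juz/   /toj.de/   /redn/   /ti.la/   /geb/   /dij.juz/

/zdip/ — violates constraint 2: syllable 1 onset /zd/ has 2 consonants (> 1) → phonotactically illegal
/nenm/ — violates constraint 3: syllable 1 coda /nm/ has 2 consonants (> 1) → phonotactically illegal
/zukn.juz/ — violates constraint 3: syllable 1 coda /kn/ has 2 consonants (> 1) → phonotactically illegal
/toj.de/ — violates constraint 4: contains banned sequence /jd/ → phonotactically illegal
/redn/ — violates constraint 3: syllable 1 coda /dn/ has 2 consonants (> 1) → phonotactically illegal
/ti.la/ — σ1 onset /t/, coda /∅/ ok; σ2 onset /l/, coda /∅/ ok → phonotactically legal
/geb/ — σ1 onset /g/, coda /b/ ok → phonotactically legal
/dij.juz/ — violates constraint 1: adjacent identical consonants /jj/ → phonotactically illegal
Phonotactically legal: /ti.la/, /geb/ → 2.

2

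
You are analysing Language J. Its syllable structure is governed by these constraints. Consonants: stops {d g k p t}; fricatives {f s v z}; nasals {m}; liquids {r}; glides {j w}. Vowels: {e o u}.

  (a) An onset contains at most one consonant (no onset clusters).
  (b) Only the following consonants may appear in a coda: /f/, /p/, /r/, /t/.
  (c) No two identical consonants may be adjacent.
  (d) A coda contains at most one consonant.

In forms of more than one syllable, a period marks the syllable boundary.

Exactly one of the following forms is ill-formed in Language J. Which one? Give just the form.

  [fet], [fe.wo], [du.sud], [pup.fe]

[fet] — σ1 onset /f/, coda /t/ ok → well-formed
[fe.wo] — σ1 onset /f/, coda /∅/ ok; σ2 onset /w/, coda /∅/ ok → well-formed
[du.sud] — violates constraint (b): syllable 2 coda contains /d/, which is not a licensed coda consonant → ill-formed
[pup.fe] — σ1 onset /p/, coda /p/ ok; σ2 onset /f/, coda /∅/ ok → well-formed

[du.sud]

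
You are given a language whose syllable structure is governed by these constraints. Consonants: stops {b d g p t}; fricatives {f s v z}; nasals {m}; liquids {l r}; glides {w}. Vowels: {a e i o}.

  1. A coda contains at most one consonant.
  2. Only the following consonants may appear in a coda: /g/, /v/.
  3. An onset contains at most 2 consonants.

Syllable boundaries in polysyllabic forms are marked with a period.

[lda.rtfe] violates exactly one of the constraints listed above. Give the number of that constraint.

[lda.rtfe]: syllable 2 onset /rtf/ has 3 consonants (> 2).
This is a violation of constraint 3: "An onset contains at most 2 consonants."
The remaining constraints (1, 2) are satisfied.

3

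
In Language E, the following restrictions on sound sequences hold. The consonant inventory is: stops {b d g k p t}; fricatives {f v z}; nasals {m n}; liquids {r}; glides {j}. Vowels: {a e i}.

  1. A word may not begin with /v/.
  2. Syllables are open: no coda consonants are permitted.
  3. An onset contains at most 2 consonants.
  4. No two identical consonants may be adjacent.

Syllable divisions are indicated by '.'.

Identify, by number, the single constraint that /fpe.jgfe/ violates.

3

/fpe.jgfe/: syllable 2 onset /jgf/ has 3 consonants (> 2).
This is a violation of constraint 3: "An onset contains at most 2 consonants."
The remaining constraints (1, 2, 4) are satisfied.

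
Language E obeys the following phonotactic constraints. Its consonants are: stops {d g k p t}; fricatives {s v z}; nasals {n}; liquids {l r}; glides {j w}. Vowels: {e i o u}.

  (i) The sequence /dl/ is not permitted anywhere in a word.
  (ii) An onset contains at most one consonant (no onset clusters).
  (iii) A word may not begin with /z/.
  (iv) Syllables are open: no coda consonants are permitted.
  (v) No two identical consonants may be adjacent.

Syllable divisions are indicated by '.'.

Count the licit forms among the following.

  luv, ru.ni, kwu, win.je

luv — violates constraint (iv): syllable 1 coda /v/ has 1 consonant (> 0) → illicit
ru.ni — σ1 onset /r/, coda /∅/ ok; σ2 onset /n/, coda /∅/ ok → licit
kwu — violates constraint (ii): syllable 1 onset /kw/ has 2 consonants (> 1) → illicit
win.je — violates constraint (iv): syllable 1 coda /n/ has 1 consonant (> 0) → illicit
Licit: ru.ni → 1.

1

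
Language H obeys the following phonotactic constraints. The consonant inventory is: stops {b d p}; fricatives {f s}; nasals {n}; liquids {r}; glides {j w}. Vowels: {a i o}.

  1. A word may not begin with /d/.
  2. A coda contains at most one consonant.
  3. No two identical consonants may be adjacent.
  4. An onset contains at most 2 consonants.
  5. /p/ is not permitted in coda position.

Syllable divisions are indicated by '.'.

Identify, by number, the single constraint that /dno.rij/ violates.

1

/dno.rij/: word begins with /d/.
This is a violation of constraint 1: "A word may not begin with /d/."
The remaining constraints (2, 3, 4, 5) are satisfied.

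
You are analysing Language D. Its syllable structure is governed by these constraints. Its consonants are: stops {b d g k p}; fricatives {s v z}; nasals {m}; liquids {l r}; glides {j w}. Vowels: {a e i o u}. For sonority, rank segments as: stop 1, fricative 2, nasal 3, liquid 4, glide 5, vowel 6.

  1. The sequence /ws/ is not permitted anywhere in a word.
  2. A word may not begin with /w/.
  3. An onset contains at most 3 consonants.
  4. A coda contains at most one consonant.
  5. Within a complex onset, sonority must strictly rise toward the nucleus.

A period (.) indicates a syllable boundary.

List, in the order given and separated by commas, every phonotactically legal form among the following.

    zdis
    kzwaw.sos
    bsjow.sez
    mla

mla

zdis — violates constraint 5: syllable 1 onset /zd/: /z/ (fricative, 2) → /d/ (stop, 1) does not rise → phonotactically illegal
kzwaw.sos — violates constraint 1: contains banned sequence /ws/ → phonotactically illegal
bsjow.sez — violates constraint 1: contains banned sequence /ws/ → phonotactically illegal
mla — σ1 onset /ml/ (3→4 rises), coda /∅/ ok → phonotactically legal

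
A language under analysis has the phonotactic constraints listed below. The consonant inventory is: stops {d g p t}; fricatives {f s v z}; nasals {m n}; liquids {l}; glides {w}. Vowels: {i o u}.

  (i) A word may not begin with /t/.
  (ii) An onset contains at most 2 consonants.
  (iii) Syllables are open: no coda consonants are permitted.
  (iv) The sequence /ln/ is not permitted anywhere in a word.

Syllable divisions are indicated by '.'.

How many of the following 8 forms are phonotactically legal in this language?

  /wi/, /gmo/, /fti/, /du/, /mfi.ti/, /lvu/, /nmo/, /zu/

8

/wi/ — σ1 onset /w/, coda /∅/ ok → phonotactically legal
/gmo/ — σ1 onset /gm/ (2C), coda /∅/ ok → phonotactically legal
/fti/ — σ1 onset /ft/ (2C), coda /∅/ ok → phonotactically legal
/du/ — σ1 onset /d/, coda /∅/ ok → phonotactically legal
/mfi.ti/ — σ1 onset /mf/ (2C), coda /∅/ ok; σ2 onset /t/, coda /∅/ ok → phonotactically legal
/lvu/ — σ1 onset /lv/ (2C), coda /∅/ ok → phonotactically legal
/nmo/ — σ1 onset /nm/ (2C), coda /∅/ ok → phonotactically legal
/zu/ — σ1 onset /z/, coda /∅/ ok → phonotactically legal
Phonotactically legal: /wi/, /gmo/, /fti/, /du/, /mfi.ti/, /lvu/, /nmo/, /zu/ → 8.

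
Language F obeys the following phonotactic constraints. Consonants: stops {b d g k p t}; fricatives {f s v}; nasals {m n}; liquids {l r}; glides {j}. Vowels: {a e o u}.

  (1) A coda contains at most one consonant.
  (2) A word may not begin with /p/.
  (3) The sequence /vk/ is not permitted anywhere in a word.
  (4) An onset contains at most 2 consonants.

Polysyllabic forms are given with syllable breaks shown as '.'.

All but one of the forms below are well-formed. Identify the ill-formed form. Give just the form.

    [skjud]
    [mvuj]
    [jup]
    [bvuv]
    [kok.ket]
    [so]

[skjud] — violates constraint 4: syllable 1 onset /skj/ has 3 consonants (> 2) → ill-formed
[mvuj] — σ1 onset /mv/ (2C), coda /j/ ok → well-formed
[jup] — σ1 onset /j/, coda /p/ ok → well-formed
[bvuv] — σ1 onset /bv/ (2C), coda /v/ ok → well-formed
[kok.ket] — σ1 onset /k/, coda /k/ ok; σ2 onset /k/, coda /t/ ok → well-formed
[so] — σ1 onset /s/, coda /∅/ ok → well-formed

[skjud]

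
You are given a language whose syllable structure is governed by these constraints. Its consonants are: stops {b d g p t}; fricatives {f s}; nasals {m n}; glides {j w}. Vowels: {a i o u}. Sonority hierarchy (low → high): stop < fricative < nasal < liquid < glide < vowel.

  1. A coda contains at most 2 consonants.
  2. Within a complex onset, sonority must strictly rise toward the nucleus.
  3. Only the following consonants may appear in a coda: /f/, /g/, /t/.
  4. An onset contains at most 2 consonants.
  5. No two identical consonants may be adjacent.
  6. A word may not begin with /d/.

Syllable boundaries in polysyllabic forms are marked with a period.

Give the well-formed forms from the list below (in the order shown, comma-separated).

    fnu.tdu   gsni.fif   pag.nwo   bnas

fnu.tdu — violates constraint 2: syllable 2 onset /td/: /t/ (stop, 1) → /d/ (stop, 1) does not rise → ill-formed
gsni.fif — violates constraint 4: syllable 1 onset /gsn/ has 3 consonants (> 2) → ill-formed
pag.nwo — σ1 onset /p/, coda /g/ ok; σ2 onset /nw/ (3→5 rises), coda /∅/ ok → well-formed
bnas — violates constraint 3: syllable 1 coda contains /s/, which is not a licensed coda consonant → ill-formed

pag.nwo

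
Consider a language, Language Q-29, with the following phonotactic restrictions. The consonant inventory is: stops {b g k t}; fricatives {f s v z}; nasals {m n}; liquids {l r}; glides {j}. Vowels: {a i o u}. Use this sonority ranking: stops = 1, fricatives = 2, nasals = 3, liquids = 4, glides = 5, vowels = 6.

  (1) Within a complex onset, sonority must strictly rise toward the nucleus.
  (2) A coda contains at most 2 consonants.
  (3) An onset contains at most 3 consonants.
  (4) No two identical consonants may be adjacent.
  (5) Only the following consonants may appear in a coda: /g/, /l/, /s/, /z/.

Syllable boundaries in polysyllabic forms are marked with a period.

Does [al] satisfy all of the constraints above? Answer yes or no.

[al] — σ1 onset /∅/, coda /l/ ok → phonotactically legal

yes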